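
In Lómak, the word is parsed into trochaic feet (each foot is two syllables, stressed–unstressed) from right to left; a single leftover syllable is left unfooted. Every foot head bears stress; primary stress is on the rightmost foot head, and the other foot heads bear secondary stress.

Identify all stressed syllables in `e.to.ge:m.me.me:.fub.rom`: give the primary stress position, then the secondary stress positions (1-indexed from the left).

Parse right to left into trochaic (ˈσσ) feet: e (ˈto.ge:m) (ˈme.me:) (ˈfub.rom). Syllable 1 is left unfooted.
Foot heads (stressed positions): 2, 4, 6.
End Rule Rightmost: primary stress on the rightmost head = syllable 6.
Secondary stress on 2, 4: e.ˌto.ge:m.ˌme.me:.ˈfub.rom.

primary 6, secondary 2, 4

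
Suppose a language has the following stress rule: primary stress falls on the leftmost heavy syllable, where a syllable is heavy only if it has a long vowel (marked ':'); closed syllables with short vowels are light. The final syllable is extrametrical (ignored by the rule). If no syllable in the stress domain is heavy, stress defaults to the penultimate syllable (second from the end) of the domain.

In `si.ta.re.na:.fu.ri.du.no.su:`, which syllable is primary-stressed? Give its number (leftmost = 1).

4

The final syllable (9, su:) is extrametrical; the stress domain is syllables 1–8.
Weights: 1 si L, 2 ta L, 3 re L, 4 na: H, 5 fu L, 6 ri L, 7 du L, 8 no L.
Heavy syllables in the domain: 4. The leftmost is syllable 4 (na:).
Primary stress: syllable 4 → si.ta.re.ˈna:.fu.ri.du.no.su:.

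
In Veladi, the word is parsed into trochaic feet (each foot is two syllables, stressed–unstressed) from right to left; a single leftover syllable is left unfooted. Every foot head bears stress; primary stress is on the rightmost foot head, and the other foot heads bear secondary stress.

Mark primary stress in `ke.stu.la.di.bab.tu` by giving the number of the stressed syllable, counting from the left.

5

Parse right to left into trochaic (ˈσσ) feet: (ˈke.stu) (ˈla.di) (ˈbab.tu).
Foot heads (stressed positions): 1, 3, 5.
End Rule Rightmost: primary stress on the rightmost head = syllable 5.
Primary stress: syllable 5 → ke.stu.la.di.ˈbab.tu.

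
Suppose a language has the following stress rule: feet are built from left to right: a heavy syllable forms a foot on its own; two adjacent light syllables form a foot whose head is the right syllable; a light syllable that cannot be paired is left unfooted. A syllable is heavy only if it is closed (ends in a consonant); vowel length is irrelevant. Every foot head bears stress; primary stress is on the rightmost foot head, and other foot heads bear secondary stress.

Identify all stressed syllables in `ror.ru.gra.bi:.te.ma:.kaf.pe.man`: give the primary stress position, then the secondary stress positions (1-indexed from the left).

Weights: 1 ror H, 2 ru L, 3 gra L, 4 bi: L, 5 te L, 6 ma: L, 7 kaf H, 8 pe L, 9 man H.
Parse left to right (heavy = foot alone; LL = one foot; stranded L unfooted): (ˈror) (ru.ˈgra) (bi:.ˈte) ma: (ˈkaf) pe (ˈman).
Foot heads: 1, 3, 5, 7, 9.
Primary stress on the rightmost head = syllable 9.
Secondary stress on 1, 3, 5, 7: ˌror.ru.ˌgra.bi:.ˌte.ma:.ˌkaf.pe.ˈman.

primary 9, secondary 1, 3, 5, 7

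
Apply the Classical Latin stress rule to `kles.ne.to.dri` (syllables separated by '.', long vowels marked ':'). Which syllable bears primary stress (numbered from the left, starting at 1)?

2

Classical Latin: stress the penult if heavy (long vowel or closed), else the antepenult.
Weights: 2 ne L, 3 to L, 4 dri L.
The penult (syllable 3, to) is light, so stress falls on the antepenult (syllable 2, ne).
Stress on syllable 2: kles.ˈne.to.dri.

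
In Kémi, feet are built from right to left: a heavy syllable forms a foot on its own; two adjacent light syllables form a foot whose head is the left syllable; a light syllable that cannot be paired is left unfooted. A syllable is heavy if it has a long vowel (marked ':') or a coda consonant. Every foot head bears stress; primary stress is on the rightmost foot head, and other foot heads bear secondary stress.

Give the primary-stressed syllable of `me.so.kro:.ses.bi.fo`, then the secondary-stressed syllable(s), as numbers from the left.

primary 5, secondary 1, 3, 4

Weights: 1 me L, 2 so L, 3 kro: H, 4 ses H, 5 bi L, 6 fo L.
Parse right to left (heavy = foot alone; LL = one foot; stranded L unfooted): (ˈme.so) (ˈkro:) (ˈses) (ˈbi.fo).
Foot heads: 1, 3, 4, 5.
Primary stress on the rightmost head = syllable 5.
Secondary stress on 1, 3, 4: ˌme.so.ˌkro:.ˌses.ˈbi.fo.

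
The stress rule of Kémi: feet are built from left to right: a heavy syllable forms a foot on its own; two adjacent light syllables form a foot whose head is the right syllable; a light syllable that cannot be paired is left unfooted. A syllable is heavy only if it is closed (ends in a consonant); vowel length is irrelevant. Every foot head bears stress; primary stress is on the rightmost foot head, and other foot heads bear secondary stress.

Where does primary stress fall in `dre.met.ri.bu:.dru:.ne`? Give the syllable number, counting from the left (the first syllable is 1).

6

Weights: 1 dre L, 2 met H, 3 ri L, 4 bu: L, 5 dru: L, 6 ne L.
Parse left to right (heavy = foot alone; LL = one foot; stranded L unfooted): dre (ˈmet) (ri.ˈbu:) (dru:.ˈne).
Foot heads: 2, 4, 6.
Primary stress on the rightmost head = syllable 6.
Primary stress: syllable 6 → dre.met.ri.bu:.dru:.ˈne.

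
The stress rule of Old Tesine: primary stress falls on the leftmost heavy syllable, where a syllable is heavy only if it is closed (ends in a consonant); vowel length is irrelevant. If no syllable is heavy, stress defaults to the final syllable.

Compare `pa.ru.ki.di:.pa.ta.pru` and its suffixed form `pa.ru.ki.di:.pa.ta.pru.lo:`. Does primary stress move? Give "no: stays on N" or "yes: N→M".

yes: 7→8

Base `pa.ru.ki.di:.pa.ta.pru` (7 syllables):
  Weights: 1 pa L, 2 ru L, 3 ki L, 4 di: L, 5 pa L, 6 ta L, 7 pru L.
  No heavy syllable in the domain; default to the final syllable = syllable 7.
  → primary stress on syllable 7.
Suffixed `pa.ru.ki.di:.pa.ta.pru.lo:` (8 syllables):
  Weights: 1 pa L, 2 ru L, 3 ki L, 4 di: L, 5 pa L, 6 ta L, 7 pru L, 8 lo: L.
  No heavy syllable in the domain; default to the final syllable = syllable 8.
  → primary stress on syllable 8.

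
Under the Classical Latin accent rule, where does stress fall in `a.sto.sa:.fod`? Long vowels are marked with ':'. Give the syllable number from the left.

3

Classical Latin: stress the penult if heavy (long vowel or closed), else the antepenult.
Weights: 2 sto L, 3 sa: H, 4 fod H.
The penult (syllable 3, sa:) is heavy, so it takes stress.
Stress on syllable 3: a.sto.ˈsa:.fod.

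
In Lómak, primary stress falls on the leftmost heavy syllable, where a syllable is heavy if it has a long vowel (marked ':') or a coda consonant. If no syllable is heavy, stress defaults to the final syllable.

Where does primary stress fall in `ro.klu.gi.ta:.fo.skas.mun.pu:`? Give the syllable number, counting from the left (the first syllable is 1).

Weights: 1 ro L, 2 klu L, 3 gi L, 4 ta: H, 5 fo L, 6 skas H, 7 mun H, 8 pu: H.
Heavy syllables in the domain: 4, 6, 7, 8. The leftmost is syllable 4 (ta:).
Primary stress: syllable 4 → ro.klu.gi.ˈta:.fo.skas.mun.pu:.

4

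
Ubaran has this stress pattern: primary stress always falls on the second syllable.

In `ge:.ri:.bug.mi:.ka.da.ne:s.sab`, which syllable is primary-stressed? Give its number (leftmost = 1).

2

The word has 8 syllables; the second syllable is syllable 2 (ri:).
Primary stress: syllable 2 → ge:.ˈri:.bug.mi:.ka.da.ne:s.sab.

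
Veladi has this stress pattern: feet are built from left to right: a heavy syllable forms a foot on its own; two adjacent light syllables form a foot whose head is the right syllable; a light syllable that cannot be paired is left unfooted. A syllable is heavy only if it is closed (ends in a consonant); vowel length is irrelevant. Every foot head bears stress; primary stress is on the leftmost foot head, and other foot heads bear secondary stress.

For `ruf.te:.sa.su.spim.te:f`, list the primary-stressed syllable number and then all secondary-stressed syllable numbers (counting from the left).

primary 1, secondary 3, 5, 6

Weights: 1 ruf H, 2 te: L, 3 sa L, 4 su L, 5 spim H, 6 te:f H.
Parse left to right (heavy = foot alone; LL = one foot; stranded L unfooted): (ˈruf) (te:.ˈsa) su (ˈspim) (ˈte:f).
Foot heads: 1, 3, 5, 6.
Primary stress on the leftmost head = syllable 1.
Secondary stress on 3, 5, 6: ˈruf.te:.ˌsa.su.ˌspim.ˌte:f.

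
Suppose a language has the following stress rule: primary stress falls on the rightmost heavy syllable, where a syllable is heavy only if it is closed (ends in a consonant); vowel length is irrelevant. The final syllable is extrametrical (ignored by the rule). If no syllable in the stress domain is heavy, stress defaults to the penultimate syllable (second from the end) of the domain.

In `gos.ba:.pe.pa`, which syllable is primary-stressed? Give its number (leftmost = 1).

The final syllable (4, pa) is extrametrical; the stress domain is syllables 1–3.
Weights: 1 gos H, 2 ba: L, 3 pe L.
Heavy syllables in the domain: 1. The rightmost is syllable 1 (gos).
Primary stress: syllable 1 → ˈgos.ba:.pe.pa.

1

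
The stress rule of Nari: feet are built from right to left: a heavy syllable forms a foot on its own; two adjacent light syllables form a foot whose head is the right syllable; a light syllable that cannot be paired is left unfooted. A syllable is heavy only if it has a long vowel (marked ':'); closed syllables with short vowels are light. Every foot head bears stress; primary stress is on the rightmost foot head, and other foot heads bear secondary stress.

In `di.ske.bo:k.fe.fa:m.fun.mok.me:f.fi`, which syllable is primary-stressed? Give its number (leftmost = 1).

Weights: 1 di L, 2 ske L, 3 bo:k H, 4 fe L, 5 fa:m H, 6 fun L, 7 mok L, 8 me:f H, 9 fi L.
Parse right to left (heavy = foot alone; LL = one foot; stranded L unfooted): (di.ˈske) (ˈbo:k) fe (ˈfa:m) (fun.ˈmok) (ˈme:f) fi.
Foot heads: 2, 3, 5, 7, 8.
Primary stress on the rightmost head = syllable 8.
Primary stress: syllable 8 → di.ske.bo:k.fe.fa:m.fun.mok.ˈme:f.fi.

8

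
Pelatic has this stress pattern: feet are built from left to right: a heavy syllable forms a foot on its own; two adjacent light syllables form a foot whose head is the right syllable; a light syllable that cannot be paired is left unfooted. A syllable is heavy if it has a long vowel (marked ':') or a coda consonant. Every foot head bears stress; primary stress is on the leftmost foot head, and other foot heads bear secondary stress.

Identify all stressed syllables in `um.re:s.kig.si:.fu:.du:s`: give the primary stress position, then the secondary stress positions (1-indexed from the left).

Weights: 1 um H, 2 re:s H, 3 kig H, 4 si: H, 5 fu: H, 6 du:s H.
Parse left to right (heavy = foot alone; LL = one foot; stranded L unfooted): (ˈum) (ˈre:s) (ˈkig) (ˈsi:) (ˈfu:) (ˈdu:s).
Foot heads: 1, 2, 3, 4, 5, 6.
Primary stress on the leftmost head = syllable 1.
Secondary stress on 2, 3, 4, 5, 6: ˈum.ˌre:s.ˌkig.ˌsi:.ˌfu:.ˌdu:s.

primary 1, secondary 2, 3, 4, 5, 6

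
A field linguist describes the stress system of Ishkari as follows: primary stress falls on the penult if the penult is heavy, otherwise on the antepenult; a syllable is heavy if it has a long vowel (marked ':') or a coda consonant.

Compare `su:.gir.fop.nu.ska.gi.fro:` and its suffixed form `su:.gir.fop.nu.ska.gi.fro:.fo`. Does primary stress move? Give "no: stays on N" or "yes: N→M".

yes: 5→7

Base `su:.gir.fop.nu.ska.gi.fro:` (7 syllables):
  Weights: 5 ska L, 6 gi L, 7 fro: H.
  The penult (syllable 6, gi) is light, so stress falls on the antepenult (syllable 5, ska).
  → primary stress on syllable 5.
Suffixed `su:.gir.fop.nu.ska.gi.fro:.fo` (8 syllables):
  Weights: 6 gi L, 7 fro: H, 8 fo L.
  The penult (syllable 7, fro:) is heavy, so it takes stress.
  → primary stress on syllable 7.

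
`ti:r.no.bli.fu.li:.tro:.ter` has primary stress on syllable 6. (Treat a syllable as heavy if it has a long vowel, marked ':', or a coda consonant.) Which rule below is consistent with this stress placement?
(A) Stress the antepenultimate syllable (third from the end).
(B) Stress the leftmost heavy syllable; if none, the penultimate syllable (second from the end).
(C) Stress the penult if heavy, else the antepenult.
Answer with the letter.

Rule A → syllable 5 (observed: 6).
Rule B → syllable 1 (observed: 6).
Rule C → syllable 6 ✓.

C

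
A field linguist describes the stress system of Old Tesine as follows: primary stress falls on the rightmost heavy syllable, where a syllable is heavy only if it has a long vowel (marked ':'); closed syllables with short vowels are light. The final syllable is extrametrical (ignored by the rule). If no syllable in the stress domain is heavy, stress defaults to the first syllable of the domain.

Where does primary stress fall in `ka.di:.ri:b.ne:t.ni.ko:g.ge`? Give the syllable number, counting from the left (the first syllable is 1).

The final syllable (7, ge) is extrametrical; the stress domain is syllables 1–6.
Weights: 1 ka L, 2 di: H, 3 ri:b H, 4 ne:t H, 5 ni L, 6 ko:g H.
Heavy syllables in the domain: 2, 3, 4, 6. The rightmost is syllable 6 (ko:g).
Primary stress: syllable 6 → ka.di:.ri:b.ne:t.ni.ˈko:g.ge.

6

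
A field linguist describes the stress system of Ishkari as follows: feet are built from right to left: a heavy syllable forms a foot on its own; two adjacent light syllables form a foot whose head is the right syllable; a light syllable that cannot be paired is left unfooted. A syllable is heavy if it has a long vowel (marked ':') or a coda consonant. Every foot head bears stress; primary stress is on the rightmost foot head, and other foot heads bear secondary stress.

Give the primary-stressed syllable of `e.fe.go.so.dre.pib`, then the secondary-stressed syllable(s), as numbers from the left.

primary 6, secondary 3, 5

Weights: 1 e L, 2 fe L, 3 go L, 4 so L, 5 dre L, 6 pib H.
Parse right to left (heavy = foot alone; LL = one foot; stranded L unfooted): e (fe.ˈgo) (so.ˈdre) (ˈpib).
Foot heads: 3, 5, 6.
Primary stress on the rightmost head = syllable 6.
Secondary stress on 3, 5: e.fe.ˌgo.so.ˌdre.ˈpib.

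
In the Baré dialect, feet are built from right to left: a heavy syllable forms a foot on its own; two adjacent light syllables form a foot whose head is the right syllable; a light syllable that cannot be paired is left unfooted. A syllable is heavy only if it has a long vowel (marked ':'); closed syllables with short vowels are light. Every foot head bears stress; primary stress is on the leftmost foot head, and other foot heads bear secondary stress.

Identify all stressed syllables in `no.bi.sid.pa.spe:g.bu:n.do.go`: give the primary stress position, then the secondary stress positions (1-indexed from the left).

Weights: 1 no L, 2 bi L, 3 sid L, 4 pa L, 5 spe:g H, 6 bu:n H, 7 do L, 8 go L.
Parse right to left (heavy = foot alone; LL = one foot; stranded L unfooted): (no.ˈbi) (sid.ˈpa) (ˈspe:g) (ˈbu:n) (do.ˈgo).
Foot heads: 2, 4, 5, 6, 8.
Primary stress on the leftmost head = syllable 2.
Secondary stress on 4, 5, 6, 8: no.ˈbi.sid.ˌpa.ˌspe:g.ˌbu:n.do.ˌgo.

primary 2, secondary 4, 5, 6, 8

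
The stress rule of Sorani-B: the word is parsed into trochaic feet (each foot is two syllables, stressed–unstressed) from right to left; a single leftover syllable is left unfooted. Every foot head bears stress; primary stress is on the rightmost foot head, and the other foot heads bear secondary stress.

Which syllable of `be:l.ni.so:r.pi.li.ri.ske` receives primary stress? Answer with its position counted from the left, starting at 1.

Parse right to left into trochaic (ˈσσ) feet: be:l (ˈni.so:r) (ˈpi.li) (ˈri.ske). Syllable 1 is left unfooted.
Foot heads (stressed positions): 2, 4, 6.
End Rule Rightmost: primary stress on the rightmost head = syllable 6.
Primary stress: syllable 6 → be:l.ni.so:r.pi.li.ˈri.ske.

6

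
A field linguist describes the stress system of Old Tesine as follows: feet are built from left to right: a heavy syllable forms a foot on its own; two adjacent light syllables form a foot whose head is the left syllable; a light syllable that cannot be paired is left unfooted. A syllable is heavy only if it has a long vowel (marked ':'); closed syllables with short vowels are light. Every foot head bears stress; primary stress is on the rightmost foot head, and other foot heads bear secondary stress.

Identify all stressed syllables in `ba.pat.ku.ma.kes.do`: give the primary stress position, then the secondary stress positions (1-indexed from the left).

Weights: 1 ba L, 2 pat L, 3 ku L, 4 ma L, 5 kes L, 6 do L.
Parse left to right (heavy = foot alone; LL = one foot; stranded L unfooted): (ˈba.pat) (ˈku.ma) (ˈkes.do).
Foot heads: 1, 3, 5.
Primary stress on the rightmost head = syllable 5.
Secondary stress on 1, 3: ˌba.pat.ˌku.ma.ˈkes.do.

primary 5, secondary 1, 3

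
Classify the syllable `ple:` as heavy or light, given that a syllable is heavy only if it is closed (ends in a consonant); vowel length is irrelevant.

`ple:`: long vowel, open (no coda). Open (no coda) → light.

light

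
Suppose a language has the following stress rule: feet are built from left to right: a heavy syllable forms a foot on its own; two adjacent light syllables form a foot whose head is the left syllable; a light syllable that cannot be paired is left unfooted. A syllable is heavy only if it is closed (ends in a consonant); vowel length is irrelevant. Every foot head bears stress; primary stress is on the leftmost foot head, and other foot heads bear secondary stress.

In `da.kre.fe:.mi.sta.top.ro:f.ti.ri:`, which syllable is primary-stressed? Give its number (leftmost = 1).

1

Weights: 1 da L, 2 kre L, 3 fe: L, 4 mi L, 5 sta L, 6 top H, 7 ro:f H, 8 ti L, 9 ri: L.
Parse left to right (heavy = foot alone; LL = one foot; stranded L unfooted): (ˈda.kre) (ˈfe:.mi) sta (ˈtop) (ˈro:f) (ˈti.ri:).
Foot heads: 1, 3, 6, 7, 8.
Primary stress on the leftmost head = syllable 1.
Primary stress: syllable 1 → ˈda.kre.fe:.mi.sta.top.ro:f.ti.ri:.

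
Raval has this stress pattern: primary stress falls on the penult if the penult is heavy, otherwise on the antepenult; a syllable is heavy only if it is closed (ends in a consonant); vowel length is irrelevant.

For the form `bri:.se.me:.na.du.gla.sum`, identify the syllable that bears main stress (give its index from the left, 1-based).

5

Weights: 5 du L, 6 gla L, 7 sum H.
The penult (syllable 6, gla) is light, so stress falls on the antepenult (syllable 5, du).
Primary stress: syllable 5 → bri:.se.me:.na.ˈdu.gla.sum.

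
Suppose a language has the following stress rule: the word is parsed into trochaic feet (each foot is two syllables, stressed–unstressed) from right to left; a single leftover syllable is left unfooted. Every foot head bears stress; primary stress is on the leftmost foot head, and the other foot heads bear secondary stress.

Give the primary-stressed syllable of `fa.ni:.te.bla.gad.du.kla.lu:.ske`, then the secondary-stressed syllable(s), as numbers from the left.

Parse right to left into trochaic (ˈσσ) feet: fa (ˈni:.te) (ˈbla.gad) (ˈdu.kla) (ˈlu:.ske). Syllable 1 is left unfooted.
Foot heads (stressed positions): 2, 4, 6, 8.
End Rule Leftmost: primary stress on the leftmost head = syllable 2.
Secondary stress on 4, 6, 8: fa.ˈni:.te.ˌbla.gad.ˌdu.kla.ˌlu:.ske.

primary 2, secondary 4, 6, 8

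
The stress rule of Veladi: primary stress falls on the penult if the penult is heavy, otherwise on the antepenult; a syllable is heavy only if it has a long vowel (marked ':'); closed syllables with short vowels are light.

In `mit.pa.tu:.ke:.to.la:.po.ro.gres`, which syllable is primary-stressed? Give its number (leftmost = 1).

Weights: 7 po L, 8 ro L, 9 gres L.
The penult (syllable 8, ro) is light, so stress falls on the antepenult (syllable 7, po).
Primary stress: syllable 7 → mit.pa.tu:.ke:.to.la:.ˈpo.ro.gres.

7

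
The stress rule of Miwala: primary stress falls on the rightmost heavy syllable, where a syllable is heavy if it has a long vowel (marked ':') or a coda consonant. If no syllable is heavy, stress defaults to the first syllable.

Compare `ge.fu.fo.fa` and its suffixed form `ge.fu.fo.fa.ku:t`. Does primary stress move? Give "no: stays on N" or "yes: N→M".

Base `ge.fu.fo.fa` (4 syllables):
  Weights: 1 ge L, 2 fu L, 3 fo L, 4 fa L.
  No heavy syllable in the domain; default to the first syllable = syllable 1.
  → primary stress on syllable 1.
Suffixed `ge.fu.fo.fa.ku:t` (5 syllables):
  Weights: 1 ge L, 2 fu L, 3 fo L, 4 fa L, 5 ku:t H.
  Heavy syllables in the domain: 5. The rightmost is syllable 5 (ku:t).
  → primary stress on syllable 5.

yes: 1→5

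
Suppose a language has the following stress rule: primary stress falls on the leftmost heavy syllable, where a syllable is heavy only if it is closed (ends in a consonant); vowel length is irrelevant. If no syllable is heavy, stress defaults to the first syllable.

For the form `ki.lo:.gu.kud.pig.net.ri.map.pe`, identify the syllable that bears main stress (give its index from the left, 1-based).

4

Weights: 1 ki L, 2 lo: L, 3 gu L, 4 kud H, 5 pig H, 6 net H, 7 ri L, 8 map H, 9 pe L.
Heavy syllables in the domain: 4, 5, 6, 8. The leftmost is syllable 4 (kud).
Primary stress: syllable 4 → ki.lo:.gu.ˈkud.pig.net.ri.map.pe.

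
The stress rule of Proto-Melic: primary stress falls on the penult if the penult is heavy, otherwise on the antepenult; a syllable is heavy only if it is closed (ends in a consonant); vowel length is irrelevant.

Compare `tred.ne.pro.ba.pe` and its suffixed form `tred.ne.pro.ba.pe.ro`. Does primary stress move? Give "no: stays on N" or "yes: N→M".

yes: 3→4

Base `tred.ne.pro.ba.pe` (5 syllables):
  Weights: 3 pro L, 4 ba L, 5 pe L.
  The penult (syllable 4, ba) is light, so stress falls on the antepenult (syllable 3, pro).
  → primary stress on syllable 3.
Suffixed `tred.ne.pro.ba.pe.ro` (6 syllables):
  Weights: 4 ba L, 5 pe L, 6 ro L.
  The penult (syllable 5, pe) is light, so stress falls on the antepenult (syllable 4, ba).
  → primary stress on syllable 4.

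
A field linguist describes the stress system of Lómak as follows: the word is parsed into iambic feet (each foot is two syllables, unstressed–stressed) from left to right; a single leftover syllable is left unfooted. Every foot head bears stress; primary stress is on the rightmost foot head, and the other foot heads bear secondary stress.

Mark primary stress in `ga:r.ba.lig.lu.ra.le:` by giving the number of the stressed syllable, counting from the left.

Parse left to right into iambic (σˈσ) feet: (ga:r.ˈba) (lig.ˈlu) (ra.ˈle:).
Foot heads (stressed positions): 2, 4, 6.
End Rule Rightmost: primary stress on the rightmost head = syllable 6.
Primary stress: syllable 6 → ga:r.ba.lig.lu.ra.ˈle:.

6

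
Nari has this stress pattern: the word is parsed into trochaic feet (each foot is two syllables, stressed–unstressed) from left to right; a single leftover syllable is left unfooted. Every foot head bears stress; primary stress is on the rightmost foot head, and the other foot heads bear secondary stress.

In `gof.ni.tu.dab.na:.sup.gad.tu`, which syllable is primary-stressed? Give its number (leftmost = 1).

7

Parse left to right into trochaic (ˈσσ) feet: (ˈgof.ni) (ˈtu.dab) (ˈna:.sup) (ˈgad.tu).
Foot heads (stressed positions): 1, 3, 5, 7.
End Rule Rightmost: primary stress on the rightmost head = syllable 7.
Primary stress: syllable 7 → gof.ni.tu.dab.na:.sup.ˈgad.tu.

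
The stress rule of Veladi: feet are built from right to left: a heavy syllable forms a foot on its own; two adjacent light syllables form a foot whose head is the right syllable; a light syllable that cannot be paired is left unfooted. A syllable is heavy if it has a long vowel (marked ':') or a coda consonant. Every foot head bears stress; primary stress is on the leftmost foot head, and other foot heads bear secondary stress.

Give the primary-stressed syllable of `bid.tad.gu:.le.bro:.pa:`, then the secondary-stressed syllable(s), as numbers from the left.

Weights: 1 bid H, 2 tad H, 3 gu: H, 4 le L, 5 bro: H, 6 pa: H.
Parse right to left (heavy = foot alone; LL = one foot; stranded L unfooted): (ˈbid) (ˈtad) (ˈgu:) le (ˈbro:) (ˈpa:).
Foot heads: 1, 2, 3, 5, 6.
Primary stress on the leftmost head = syllable 1.
Secondary stress on 2, 3, 5, 6: ˈbid.ˌtad.ˌgu:.le.ˌbro:.ˌpa:.

primary 1, secondary 2, 3, 5, 6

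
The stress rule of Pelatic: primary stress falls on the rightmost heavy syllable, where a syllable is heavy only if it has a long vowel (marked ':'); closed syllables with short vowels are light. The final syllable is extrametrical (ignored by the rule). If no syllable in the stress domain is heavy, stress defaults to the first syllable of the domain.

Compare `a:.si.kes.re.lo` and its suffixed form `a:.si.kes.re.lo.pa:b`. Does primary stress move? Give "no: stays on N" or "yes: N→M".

Base `a:.si.kes.re.lo` (5 syllables):
  The final syllable (5, lo) is extrametrical; the stress domain is syllables 1–4.
  Weights: 1 a: H, 2 si L, 3 kes L, 4 re L.
  Heavy syllables in the domain: 1. The rightmost is syllable 1 (a:).
  → primary stress on syllable 1.
Suffixed `a:.si.kes.re.lo.pa:b` (6 syllables):
  The final syllable (6, pa:b) is extrametrical; the stress domain is syllables 1–5.
  Weights: 1 a: H, 2 si L, 3 kes L, 4 re L, 5 lo L.
  Heavy syllables in the domain: 1. The rightmost is syllable 1 (a:).
  → primary stress on syllable 1.

no: stays on 1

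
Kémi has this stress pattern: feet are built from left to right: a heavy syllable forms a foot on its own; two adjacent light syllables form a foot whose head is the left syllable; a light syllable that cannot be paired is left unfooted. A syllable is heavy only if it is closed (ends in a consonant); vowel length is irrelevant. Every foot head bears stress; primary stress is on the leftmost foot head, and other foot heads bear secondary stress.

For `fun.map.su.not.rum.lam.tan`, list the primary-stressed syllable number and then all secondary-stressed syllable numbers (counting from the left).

Weights: 1 fun H, 2 map H, 3 su L, 4 not H, 5 rum H, 6 lam H, 7 tan H.
Parse left to right (heavy = foot alone; LL = one foot; stranded L unfooted): (ˈfun) (ˈmap) su (ˈnot) (ˈrum) (ˈlam) (ˈtan).
Foot heads: 1, 2, 4, 5, 6, 7.
Primary stress on the leftmost head = syllable 1.
Secondary stress on 2, 4, 5, 6, 7: ˈfun.ˌmap.su.ˌnot.ˌrum.ˌlam.ˌtan.

primary 1, secondary 2, 4, 5, 6, 7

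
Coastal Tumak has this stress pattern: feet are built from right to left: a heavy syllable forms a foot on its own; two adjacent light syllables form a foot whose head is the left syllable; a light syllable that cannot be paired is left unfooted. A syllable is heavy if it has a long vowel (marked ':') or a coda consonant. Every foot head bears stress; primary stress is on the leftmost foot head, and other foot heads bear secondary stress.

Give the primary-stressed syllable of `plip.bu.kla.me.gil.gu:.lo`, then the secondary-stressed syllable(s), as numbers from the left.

primary 1, secondary 3, 5, 6

Weights: 1 plip H, 2 bu L, 3 kla L, 4 me L, 5 gil H, 6 gu: H, 7 lo L.
Parse right to left (heavy = foot alone; LL = one foot; stranded L unfooted): (ˈplip) bu (ˈkla.me) (ˈgil) (ˈgu:) lo.
Foot heads: 1, 3, 5, 6.
Primary stress on the leftmost head = syllable 1.
Secondary stress on 3, 5, 6: ˈplip.bu.ˌkla.me.ˌgil.ˌgu:.lo.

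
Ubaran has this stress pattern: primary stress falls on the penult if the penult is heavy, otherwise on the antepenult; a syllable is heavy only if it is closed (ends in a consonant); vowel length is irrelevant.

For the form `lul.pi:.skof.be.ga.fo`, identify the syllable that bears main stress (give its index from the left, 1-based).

4

Weights: 4 be L, 5 ga L, 6 fo L.
The penult (syllable 5, ga) is light, so stress falls on the antepenult (syllable 4, be).
Primary stress: syllable 4 → lul.pi:.skof.ˈbe.ga.fo.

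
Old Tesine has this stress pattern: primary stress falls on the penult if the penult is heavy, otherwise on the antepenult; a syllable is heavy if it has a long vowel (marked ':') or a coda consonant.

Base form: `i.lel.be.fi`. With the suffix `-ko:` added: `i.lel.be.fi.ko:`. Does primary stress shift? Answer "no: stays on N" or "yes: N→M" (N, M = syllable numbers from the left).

yes: 2→3

Base `i.lel.be.fi` (4 syllables):
  Weights: 2 lel H, 3 be L, 4 fi L.
  The penult (syllable 3, be) is light, so stress falls on the antepenult (syllable 2, lel).
  → primary stress on syllable 2.
Suffixed `i.lel.be.fi.ko:` (5 syllables):
  Weights: 3 be L, 4 fi L, 5 ko: H.
  The penult (syllable 4, fi) is light, so stress falls on the antepenult (syllable 3, be).
  → primary stress on syllable 3.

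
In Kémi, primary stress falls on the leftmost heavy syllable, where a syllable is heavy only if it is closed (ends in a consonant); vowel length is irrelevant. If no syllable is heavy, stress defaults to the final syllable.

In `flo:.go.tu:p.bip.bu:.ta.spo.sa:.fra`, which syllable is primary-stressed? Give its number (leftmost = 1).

3

Weights: 1 flo: L, 2 go L, 3 tu:p H, 4 bip H, 5 bu: L, 6 ta L, 7 spo L, 8 sa: L, 9 fra L.
Heavy syllables in the domain: 3, 4. The leftmost is syllable 3 (tu:p).
Primary stress: syllable 3 → flo:.go.ˈtu:p.bip.bu:.ta.spo.sa:.fra.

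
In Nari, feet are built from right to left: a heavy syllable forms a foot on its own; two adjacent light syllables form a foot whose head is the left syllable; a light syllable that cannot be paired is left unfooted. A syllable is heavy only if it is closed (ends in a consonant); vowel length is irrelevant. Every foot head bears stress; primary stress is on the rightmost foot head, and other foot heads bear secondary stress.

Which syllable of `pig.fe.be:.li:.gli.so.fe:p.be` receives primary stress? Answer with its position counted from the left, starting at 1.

7

Weights: 1 pig H, 2 fe L, 3 be: L, 4 li: L, 5 gli L, 6 so L, 7 fe:p H, 8 be L.
Parse right to left (heavy = foot alone; LL = one foot; stranded L unfooted): (ˈpig) fe (ˈbe:.li:) (ˈgli.so) (ˈfe:p) be.
Foot heads: 1, 3, 5, 7.
Primary stress on the rightmost head = syllable 7.
Primary stress: syllable 7 → pig.fe.be:.li:.gli.so.ˈfe:p.be.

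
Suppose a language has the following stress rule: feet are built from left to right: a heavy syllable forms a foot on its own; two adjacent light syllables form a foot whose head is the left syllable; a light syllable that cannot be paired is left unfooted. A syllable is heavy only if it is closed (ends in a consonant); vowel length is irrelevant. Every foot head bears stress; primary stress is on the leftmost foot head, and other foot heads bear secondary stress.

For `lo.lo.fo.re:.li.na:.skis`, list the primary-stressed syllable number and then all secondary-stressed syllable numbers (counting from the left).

primary 1, secondary 3, 5, 7

Weights: 1 lo L, 2 lo L, 3 fo L, 4 re: L, 5 li L, 6 na: L, 7 skis H.
Parse left to right (heavy = foot alone; LL = one foot; stranded L unfooted): (ˈlo.lo) (ˈfo.re:) (ˈli.na:) (ˈskis).
Foot heads: 1, 3, 5, 7.
Primary stress on the leftmost head = syllable 1.
Secondary stress on 3, 5, 7: ˈlo.lo.ˌfo.re:.ˌli.na:.ˌskis.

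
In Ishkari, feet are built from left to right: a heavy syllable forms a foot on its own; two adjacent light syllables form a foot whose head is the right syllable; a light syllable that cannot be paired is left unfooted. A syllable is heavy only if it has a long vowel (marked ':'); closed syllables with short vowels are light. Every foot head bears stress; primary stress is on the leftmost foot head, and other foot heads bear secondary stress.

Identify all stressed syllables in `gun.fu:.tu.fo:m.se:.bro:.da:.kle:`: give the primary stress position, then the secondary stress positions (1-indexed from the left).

Weights: 1 gun L, 2 fu: H, 3 tu L, 4 fo:m H, 5 se: H, 6 bro: H, 7 da: H, 8 kle: H.
Parse left to right (heavy = foot alone; LL = one foot; stranded L unfooted): gun (ˈfu:) tu (ˈfo:m) (ˈse:) (ˈbro:) (ˈda:) (ˈkle:).
Foot heads: 2, 4, 5, 6, 7, 8.
Primary stress on the leftmost head = syllable 2.
Secondary stress on 4, 5, 6, 7, 8: gun.ˈfu:.tu.ˌfo:m.ˌse:.ˌbro:.ˌda:.ˌkle:.

primary 2, secondary 4, 5, 6, 7, 8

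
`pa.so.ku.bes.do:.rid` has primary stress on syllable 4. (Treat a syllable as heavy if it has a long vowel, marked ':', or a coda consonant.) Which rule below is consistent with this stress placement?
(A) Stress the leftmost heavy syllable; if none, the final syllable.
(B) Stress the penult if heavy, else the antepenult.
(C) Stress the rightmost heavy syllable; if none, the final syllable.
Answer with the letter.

Rule A → syllable 4 ✓.
Rule B → syllable 5 (observed: 4).
Rule C → syllable 6 (observed: 4).

A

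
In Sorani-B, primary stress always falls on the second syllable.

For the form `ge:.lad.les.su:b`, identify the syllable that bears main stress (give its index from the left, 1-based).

The word has 4 syllables; the second syllable is syllable 2 (lad).
Primary stress: syllable 2 → ge:.ˈlad.les.su:b.

2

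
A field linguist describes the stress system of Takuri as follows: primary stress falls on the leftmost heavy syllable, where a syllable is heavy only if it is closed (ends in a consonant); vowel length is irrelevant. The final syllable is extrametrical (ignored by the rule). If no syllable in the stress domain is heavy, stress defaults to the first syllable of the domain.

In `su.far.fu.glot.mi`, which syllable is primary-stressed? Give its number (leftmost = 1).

The final syllable (5, mi) is extrametrical; the stress domain is syllables 1–4.
Weights: 1 su L, 2 far H, 3 fu L, 4 glot H.
Heavy syllables in the domain: 2, 4. The leftmost is syllable 2 (far).
Primary stress: syllable 2 → su.ˈfar.fu.glot.mi.

2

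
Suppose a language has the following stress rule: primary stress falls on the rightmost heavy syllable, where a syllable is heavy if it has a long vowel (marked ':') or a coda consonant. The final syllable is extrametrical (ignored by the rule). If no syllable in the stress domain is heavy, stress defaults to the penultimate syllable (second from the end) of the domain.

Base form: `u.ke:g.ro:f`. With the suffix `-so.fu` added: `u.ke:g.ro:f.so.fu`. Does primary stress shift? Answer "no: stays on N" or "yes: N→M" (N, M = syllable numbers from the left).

Base `u.ke:g.ro:f` (3 syllables):
  The final syllable (3, ro:f) is extrametrical; the stress domain is syllables 1–2.
  Weights: 1 u L, 2 ke:g H.
  Heavy syllables in the domain: 2. The rightmost is syllable 2 (ke:g).
  → primary stress on syllable 2.
Suffixed `u.ke:g.ro:f.so.fu` (5 syllables):
  The final syllable (5, fu) is extrametrical; the stress domain is syllables 1–4.
  Weights: 1 u L, 2 ke:g H, 3 ro:f H, 4 so L.
  Heavy syllables in the domain: 2, 3. The rightmost is syllable 3 (ro:f).
  → primary stress on syllable 3.

yes: 2→3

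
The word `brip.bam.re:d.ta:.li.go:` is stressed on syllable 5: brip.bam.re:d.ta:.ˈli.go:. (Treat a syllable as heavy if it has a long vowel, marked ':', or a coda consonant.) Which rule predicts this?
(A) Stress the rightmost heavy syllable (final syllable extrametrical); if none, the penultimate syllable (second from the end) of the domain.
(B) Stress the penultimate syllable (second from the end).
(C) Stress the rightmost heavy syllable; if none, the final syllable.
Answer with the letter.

Rule A → syllable 4 (observed: 5).
Rule B → syllable 5 ✓.
Rule C → syllable 6 (observed: 5).

B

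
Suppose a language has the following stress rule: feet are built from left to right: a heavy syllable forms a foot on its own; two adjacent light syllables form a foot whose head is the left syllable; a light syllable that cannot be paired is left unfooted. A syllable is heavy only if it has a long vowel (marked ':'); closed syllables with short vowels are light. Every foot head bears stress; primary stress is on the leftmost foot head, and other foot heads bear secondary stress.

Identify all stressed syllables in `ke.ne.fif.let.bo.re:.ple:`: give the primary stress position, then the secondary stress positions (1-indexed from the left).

Weights: 1 ke L, 2 ne L, 3 fif L, 4 let L, 5 bo L, 6 re: H, 7 ple: H.
Parse left to right (heavy = foot alone; LL = one foot; stranded L unfooted): (ˈke.ne) (ˈfif.let) bo (ˈre:) (ˈple:).
Foot heads: 1, 3, 6, 7.
Primary stress on the leftmost head = syllable 1.
Secondary stress on 3, 6, 7: ˈke.ne.ˌfif.let.bo.ˌre:.ˌple:.

primary 1, secondary 3, 6, 7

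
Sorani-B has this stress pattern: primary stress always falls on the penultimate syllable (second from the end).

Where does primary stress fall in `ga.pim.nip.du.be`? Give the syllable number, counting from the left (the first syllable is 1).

4

The word has 5 syllables; the penultimate syllable (second from the end) is syllable 4 (du).
Primary stress: syllable 4 → ga.pim.nip.ˈdu.be.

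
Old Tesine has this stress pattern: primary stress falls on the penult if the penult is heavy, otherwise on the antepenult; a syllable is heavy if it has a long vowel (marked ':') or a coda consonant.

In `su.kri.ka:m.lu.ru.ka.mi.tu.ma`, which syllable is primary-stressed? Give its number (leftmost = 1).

7

Weights: 7 mi L, 8 tu L, 9 ma L.
The penult (syllable 8, tu) is light, so stress falls on the antepenult (syllable 7, mi).
Primary stress: syllable 7 → su.kri.ka:m.lu.ru.ka.ˈmi.tu.ma.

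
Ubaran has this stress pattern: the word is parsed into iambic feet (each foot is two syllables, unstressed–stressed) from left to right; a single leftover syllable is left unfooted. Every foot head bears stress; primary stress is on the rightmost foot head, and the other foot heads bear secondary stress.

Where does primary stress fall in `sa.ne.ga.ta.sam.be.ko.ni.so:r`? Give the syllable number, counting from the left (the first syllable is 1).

8

Parse left to right into iambic (σˈσ) feet: (sa.ˈne) (ga.ˈta) (sam.ˈbe) (ko.ˈni) so:r. Syllable 9 is left unfooted.
Foot heads (stressed positions): 2, 4, 6, 8.
End Rule Rightmost: primary stress on the rightmost head = syllable 8.
Primary stress: syllable 8 → sa.ne.ga.ta.sam.be.ko.ˈni.so:r.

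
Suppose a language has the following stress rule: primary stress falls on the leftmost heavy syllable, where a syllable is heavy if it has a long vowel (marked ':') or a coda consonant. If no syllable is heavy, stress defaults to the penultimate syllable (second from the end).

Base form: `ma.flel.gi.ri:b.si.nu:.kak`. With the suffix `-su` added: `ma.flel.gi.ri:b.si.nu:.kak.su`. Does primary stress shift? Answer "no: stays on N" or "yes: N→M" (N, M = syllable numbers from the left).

no: stays on 2

Base `ma.flel.gi.ri:b.si.nu:.kak` (7 syllables):
  Weights: 1 ma L, 2 flel H, 3 gi L, 4 ri:b H, 5 si L, 6 nu: H, 7 kak H.
  Heavy syllables in the domain: 2, 4, 6, 7. The leftmost is syllable 2 (flel).
  → primary stress on syllable 2.
Suffixed `ma.flel.gi.ri:b.si.nu:.kak.su` (8 syllables):
  Weights: 1 ma L, 2 flel H, 3 gi L, 4 ri:b H, 5 si L, 6 nu: H, 7 kak H, 8 su L.
  Heavy syllables in the domain: 2, 4, 6, 7. The leftmost is syllable 2 (flel).
  → primary stress on syllable 2.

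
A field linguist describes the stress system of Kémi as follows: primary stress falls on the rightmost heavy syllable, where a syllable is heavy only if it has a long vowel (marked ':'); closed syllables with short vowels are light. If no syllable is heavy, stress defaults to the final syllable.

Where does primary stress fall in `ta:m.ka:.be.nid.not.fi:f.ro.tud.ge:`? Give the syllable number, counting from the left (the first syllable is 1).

9

Weights: 1 ta:m H, 2 ka: H, 3 be L, 4 nid L, 5 not L, 6 fi:f H, 7 ro L, 8 tud L, 9 ge: H.
Heavy syllables in the domain: 1, 2, 6, 9. The rightmost is syllable 9 (ge:).
Primary stress: syllable 9 → ta:m.ka:.be.nid.not.fi:f.ro.tud.ˈge:.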